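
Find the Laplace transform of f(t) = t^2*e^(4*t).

L{e^(4t)} = 1/(s - 4).
Then apply L{t^2·g(t)} = (-1)^2 d^2/ds^2[G(s)] with G(s) = 1/(s - 4):
differentiating 2 times and applying the sign gives 2/(s - 4)^3.

2/(s - 4)^3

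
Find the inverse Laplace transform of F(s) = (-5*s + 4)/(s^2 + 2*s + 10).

Complete the square in the denominator: s^2 + 2*s + 10 = (s + 1)^2 + 3^2.
Split the numerator to match: -5*s + 4 = -5·(s + 1) + 3·3.
Invert each term: -5·(s + 1)/((s + 1)^2 + 9) ↔ -5e^(-t)cos(3t); 3·3/((s + 1)^2 + 9) ↔ 3e^(-t)sin(3t).

3*exp(-t)*sin(3*t) - 5*exp(-t)*cos(3*t)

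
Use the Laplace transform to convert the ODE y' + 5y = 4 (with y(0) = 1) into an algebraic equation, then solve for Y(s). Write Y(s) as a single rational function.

Apply the Laplace transform to the equation.
Using L{y'} = sY - y(0) = sY - 1, the left side becomes (s + 5)Y - (1).
The right side is L{4} = 4/s.
So (s + 5)Y = 4/s + (1).
Solve for Y(s) and write it as one ratio of polynomials.

Y(s) = (s + 4)/(s^2 + 5*s)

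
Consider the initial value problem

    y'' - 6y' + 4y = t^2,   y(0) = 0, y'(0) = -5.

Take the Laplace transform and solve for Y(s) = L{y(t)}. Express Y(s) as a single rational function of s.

Laplace-transform each side.
The derivative rules (L{y''} = s^2 Y - s·y(0) - y'(0) and L{y'} = sY - y(0), with y(0) = 0, y'(0) = -5) turn the left side into (s^2 - 6*s + 4)Y - (-5).
The right side is L{t^2} = 2/s^3.
So (s^2 - 6*s + 4)Y = 2/s^3 + (-5).
Divide through and combine into a single rational function.

Y(s) = (-5*s^3 + 2)/(s^5 - 6*s^4 + 4*s^3)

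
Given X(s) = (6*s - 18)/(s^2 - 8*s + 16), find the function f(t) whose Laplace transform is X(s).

f(t) = 6*t*exp(4*t) + 6*exp(4*t)

Factor the denominator: s^2 - 8*s + 16 = (s - 4)^2.
Partial fraction decomposition gives [6/(s - 4)] + [6/(s - 4)^2].
Invert each term: 6/(s - 4) ↔ 6e^(4t); 6/(s - 4)^2 ↔ 6t·e^(4t).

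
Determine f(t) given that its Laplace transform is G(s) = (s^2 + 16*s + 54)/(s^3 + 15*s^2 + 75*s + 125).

Factor the denominator: s^3 + 15*s^2 + 75*s + 125 = (s + 5)^3.
Partial fraction decomposition gives [1/(s + 5)] + [6/(s + 5)^2] + [-1/(s + 5)^3].
Invert each term: 1/(s + 5) ↔ e^(-5t); 6/(s + 5)^2 ↔ 6t·e^(-5t); -1/(s + 5)^3 ↔ (-1/2)t^2·e^(-5t).

f(t) = -t^2*exp(-5*t)/2 + 6*t*exp(-5*t) + exp(-5*t)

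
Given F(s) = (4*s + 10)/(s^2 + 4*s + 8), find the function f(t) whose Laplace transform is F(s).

f(t) = exp(-2*t)*sin(2*t) + 4*exp(-2*t)*cos(2*t)

Complete the square in the denominator: s^2 + 4*s + 8 = (s + 2)^2 + 2^2.
Split the numerator to match: 4*s + 10 = 4·(s + 2) + 1·2.
Invert each term: 4·(s + 2)/((s + 2)^2 + 4) ↔ 4e^(-2t)cos(2t); 1·2/((s + 2)^2 + 4) ↔ e^(-2t)sin(2t).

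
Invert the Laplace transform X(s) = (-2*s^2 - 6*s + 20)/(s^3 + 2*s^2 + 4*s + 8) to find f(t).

f(t) = 2*sin(2*t) - 5*cos(2*t) + 3*exp(-2*t)

Factor the denominator: s^3 + 2*s^2 + 4*s + 8 = (s + 2)*(s^2 + 4).
Partial fraction decomposition gives [3/(s + 2)] + [-5*s/(s^2 + 4)] + [4/(s^2 + 4)].
Invert each term: 3/(s + 2) ↔ 3e^(-2t); -5·s/(s^2 + 4) ↔ -5cos(2t); 2·2/(s^2 + 4) ↔ 2sin(2t).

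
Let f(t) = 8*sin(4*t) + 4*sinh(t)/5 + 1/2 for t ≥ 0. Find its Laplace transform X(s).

The transform is linear, so treat each term independently.
(8)·[L{sin(4t)} = 4/(s^2 + 16)]; L{1/2} = (1/2)/s; (4/5)·[L{sinh(t)} = 1/(s^2 - 1)].

X(s) = 32/(s^2 + 16) + 4/(5*(s^2 - 1)) + 1/(2*s)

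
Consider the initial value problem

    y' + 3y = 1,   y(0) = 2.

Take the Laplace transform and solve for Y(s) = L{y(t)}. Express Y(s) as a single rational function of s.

Y(s) = (2*s + 1)/(s^2 + 3*s)

Take the Laplace transform of both sides.
With L{y'} = sY - y(0) = sY - 2: the LHS transforms to (s + 3)Y - (2).
The right side is L{1} = 1/s.
So (s + 3)Y = 1/s + (2).
Solve for Y(s) and write it as one ratio of polynomials.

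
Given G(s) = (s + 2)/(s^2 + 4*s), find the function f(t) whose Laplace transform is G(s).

Rewrite the denominator: s^2 + 4*s = (s + 2)^2 - 4.
The form in (s + 2) signals a first-shifting-theorem factor e^(-2t).
Since L{cosh(2t)} = s/(s^2 - 4), the inverse is e^(-2*t)*cosh(2*t).

f(t) = exp(-2*t)*cosh(2*t)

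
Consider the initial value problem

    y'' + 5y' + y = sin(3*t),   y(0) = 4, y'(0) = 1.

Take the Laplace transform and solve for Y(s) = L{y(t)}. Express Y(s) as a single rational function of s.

Y(s) = (4*s^3 + 21*s^2 + 36*s + 192)/(s^4 + 5*s^3 + 10*s^2 + 45*s + 9)

Take the Laplace transform of both sides.
The derivative rules (L{y''} = s^2 Y - s·y(0) - y'(0) and L{y'} = sY - y(0), with y(0) = 4, y'(0) = 1) turn the left side into (s^2 + 5*s + 1)Y - (4*s + 21).
The right side is L{sin(3*t)} = 3/(s^2 + 9).
So (s^2 + 5*s + 1)Y = 3/(s^2 + 9) + (4*s + 21).
Isolate Y and clear denominators.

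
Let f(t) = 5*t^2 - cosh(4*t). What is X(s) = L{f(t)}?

The transform is linear, so treat each term independently.
(-1)·[L{cosh(4t)} = s/(s^2 - 16)]; (5)·[L{t^2} = 2!/s^3 = 2/s^3].

X(s) = -s/(s^2 - 16) + 10/s^3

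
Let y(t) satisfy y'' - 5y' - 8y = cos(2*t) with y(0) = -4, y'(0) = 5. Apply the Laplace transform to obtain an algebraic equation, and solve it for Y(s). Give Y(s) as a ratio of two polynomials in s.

Y(s) = (-4*s^3 + 25*s^2 - 15*s + 100)/(s^4 - 5*s^3 - 4*s^2 - 20*s - 32)

Apply the Laplace transform to the equation.
Using L{y''} = s^2 Y - s·y(0) - y'(0) and L{y'} = sY - y(0), with y(0) = -4, y'(0) = 5, the left side becomes (s^2 - 5*s - 8)Y - (-4*s + 25).
The right side is L{cos(2*t)} = s/(s^2 + 4).
So (s^2 - 5*s - 8)Y = s/(s^2 + 4) + (-4*s + 25).
Isolate Y and clear denominators.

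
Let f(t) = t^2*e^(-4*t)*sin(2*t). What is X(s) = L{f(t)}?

L{sin(2t)} = 2/(s^2 + 4).
Multiplying by e^(-4t) shifts s → s + 4, so L{e^(-4*t)*sin(2*t)} = 2/((s + 4)^2 + 4).
Then apply L{t^2·g(t)} = (-1)^2 d^2/ds^2[G(s)] with G(s) = 2/((s + 4)^2 + 4):
differentiating 2 times and applying the sign gives 4*(3*s^2 + 24*s + 44)/(s^2 + 8*s + 20)^3.

X(s) = 4*(3*s^2 + 24*s + 44)/(s^2 + 8*s + 20)^3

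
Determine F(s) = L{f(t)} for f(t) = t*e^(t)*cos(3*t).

F(s) = (s - 4)*(s + 2)/(s^2 - 2*s + 10)^2

L{cos(3t)} = s/(s^2 + 9).
Multiplying by e^(t) shifts s → s - 1, so L{e^(t)*cos(3*t)} = (s - 1)/((s - 1)^2 + 9).
Then apply L{t·g(t)} = -d/ds[G(s)] with G(s) = (s - 1)/((s - 1)^2 + 9):
differentiating 1 time and applying the sign gives (s - 4)*(s + 2)/(s^2 - 2*s + 10)^2.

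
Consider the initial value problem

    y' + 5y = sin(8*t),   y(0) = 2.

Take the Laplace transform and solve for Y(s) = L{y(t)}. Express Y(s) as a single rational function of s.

Transform both sides with L{·}.
With L{y'} = sY - y(0) = sY - 2: the LHS transforms to (s + 5)Y - (2).
The right side is L{sin(8*t)} = 8/(s^2 + 64).
So (s + 5)Y = 8/(s^2 + 64) + (2).
Solve for Y(s) and write it as one ratio of polynomials.

Y(s) = (2*s^2 + 136)/(s^3 + 5*s^2 + 64*s + 320)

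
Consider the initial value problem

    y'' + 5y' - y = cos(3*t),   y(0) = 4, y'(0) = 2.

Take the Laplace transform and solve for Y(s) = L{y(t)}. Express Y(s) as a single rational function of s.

Laplace-transform each side.
With L{y''} = s^2 Y - s·y(0) - y'(0) and L{y'} = sY - y(0), with y(0) = 4, y'(0) = 2: the LHS transforms to (s^2 + 5*s - 1)Y - (4*s + 22).
The right side is L{cos(3*t)} = s/(s^2 + 9).
So (s^2 + 5*s - 1)Y = s/(s^2 + 9) + (4*s + 22).
Isolate Y and clear denominators.

Y(s) = (4*s^3 + 22*s^2 + 37*s + 198)/(s^4 + 5*s^3 + 8*s^2 + 45*s - 9)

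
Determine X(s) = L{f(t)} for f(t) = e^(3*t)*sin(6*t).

X(s) = 6/((s - 3)^2 + 36)

L{sin(6t)} = 6/(s^2 + 36).
By the first shifting theorem, multiplying by e^(3t) replaces s with s - 3.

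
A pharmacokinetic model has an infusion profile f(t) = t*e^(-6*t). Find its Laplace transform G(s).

L{e^(-6t)} = 1/(s + 6).
Then apply L{t·g(t)} = -d/ds[H(s)] with H(s) = 1/(s + 6):
differentiating 1 time and applying the sign gives (s + 6)^(-2).

G(s) = (s + 6)^(-2)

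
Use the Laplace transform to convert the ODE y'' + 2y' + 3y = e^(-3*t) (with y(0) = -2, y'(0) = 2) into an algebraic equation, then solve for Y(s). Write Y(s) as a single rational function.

Y(s) = (-2*s^2 - 8*s - 5)/(s^3 + 5*s^2 + 9*s + 9)

Take the Laplace transform of both sides.
Using L{y''} = s^2 Y - s·y(0) - y'(0) and L{y'} = sY - y(0), with y(0) = -2, y'(0) = 2, the left side becomes (s^2 + 2*s + 3)Y - (-2*s - 2).
The right side is L{e^(-3*t)} = 1/(s + 3).
So (s^2 + 2*s + 3)Y = 1/(s + 3) + (-2*s - 2).
Isolate Y and clear denominators.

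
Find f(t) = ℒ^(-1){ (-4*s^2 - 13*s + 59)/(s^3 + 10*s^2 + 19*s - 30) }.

Factor the denominator: s^3 + 10*s^2 + 19*s - 30 = (s - 1)*(s + 5)*(s + 6).
Partial fraction decomposition gives [1/(s - 1)] + [-1/(s + 6)] + [-4/(s + 5)].
Invert each term: 1/(s - 1) ↔ e^(t); -1/(s + 6) ↔ -e^(-6t); -4/(s + 5) ↔ -4e^(-5t).

f(t) = exp(t) - 4*exp(-5*t) - exp(-6*t)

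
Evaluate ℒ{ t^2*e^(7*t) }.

2/(s - 7)^3

L{e^(7t)} = 1/(s - 7).
Then apply L{t^2·g(t)} = (-1)^2 d^2/ds^2[G(s)] with G(s) = 1/(s - 7):
differentiating 2 times and applying the sign gives 2/(s - 7)^3.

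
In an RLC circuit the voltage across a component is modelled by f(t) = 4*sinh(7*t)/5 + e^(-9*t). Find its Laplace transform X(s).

X(s) = 28/(5*(s^2 - 49)) + 1/(s + 9)

Apply the Laplace transform termwise.
(4/5)·[L{sinh(7t)} = 7/(s^2 - 49)]; L{e^(-9t)} = 1/(s + 9).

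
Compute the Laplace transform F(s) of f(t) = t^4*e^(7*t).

L{t^4} = 4!/s^5 = 24/s^5.
By the first shifting theorem, multiplying by e^(7t) replaces s with s - 7.

F(s) = 24/(s - 7)^5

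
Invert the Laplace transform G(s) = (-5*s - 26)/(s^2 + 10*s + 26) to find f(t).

f(t) = -exp(-5*t)*sin(t) - 5*exp(-5*t)*cos(t)

Complete the square in the denominator: s^2 + 10*s + 26 = (s + 5)^2 + 1^2.
Split the numerator to match: -5*s - 26 = -5·(s + 5) - 1·1.
Invert each term: -5·(s + 5)/((s + 5)^2 + 1) ↔ -5e^(-5t)cos(t); -1·1/((s + 5)^2 + 1) ↔ -e^(-5t)sin(t).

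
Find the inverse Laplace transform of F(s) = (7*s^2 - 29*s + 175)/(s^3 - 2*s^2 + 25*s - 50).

Factor the denominator: s^3 - 2*s^2 + 25*s - 50 = (s - 2)*(s^2 + 25).
Partial fraction decomposition gives [5/(s - 2)] + [2*s/(s^2 + 25)] + [-25/(s^2 + 25)].
Invert each term: 5/(s - 2) ↔ 5e^(2t); 2·s/(s^2 + 25) ↔ 2cos(5t); -5·5/(s^2 + 25) ↔ -5sin(5t).

5*exp(2*t) - 5*sin(5*t) + 2*cos(5*t)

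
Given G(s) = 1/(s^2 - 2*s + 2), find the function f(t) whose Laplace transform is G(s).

f(t) = exp(t)*sin(t)

Rewrite the denominator: s^2 - 2*s + 2 = (s - 1)^2 + 1.
The form in (s - 1) signals a first-shifting-theorem factor e^(t).
Since L{sin(t)} = 1/(s^2 + 1), the inverse is e^(t)*sin(t).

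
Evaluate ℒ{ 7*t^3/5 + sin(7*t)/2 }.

7/(2*(s^2 + 49)) + 42/(5*s^4)

Apply the Laplace transform termwise.
(7/5)·[L{t^3} = 3!/s^4 = 6/s^4]; (1/2)·[L{sin(7t)} = 7/(s^2 + 49)].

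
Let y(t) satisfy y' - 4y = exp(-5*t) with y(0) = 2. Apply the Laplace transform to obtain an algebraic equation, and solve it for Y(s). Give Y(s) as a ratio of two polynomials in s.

Take the Laplace transform of both sides.
With L{y'} = sY - y(0) = sY - 2: the LHS transforms to (s - 4)Y - (2).
The right side is L{exp(-5*t)} = 1/(s + 5).
So (s - 4)Y = 1/(s + 5) + (2).
Isolate Y and clear denominators.

Y(s) = (2*s + 11)/(s^2 + s - 20)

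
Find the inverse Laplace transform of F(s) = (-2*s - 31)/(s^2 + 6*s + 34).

Complete the square in the denominator: s^2 + 6*s + 34 = (s + 3)^2 + 5^2.
Split the numerator to match: -2*s - 31 = -2·(s + 3) - 5·5.
Invert each term: -2·(s + 3)/((s + 3)^2 + 25) ↔ -2e^(-3t)cos(5t); -5·5/((s + 3)^2 + 25) ↔ -5e^(-3t)sin(5t).

-5*exp(-3*t)*sin(5*t) - 2*exp(-3*t)*cos(5*t)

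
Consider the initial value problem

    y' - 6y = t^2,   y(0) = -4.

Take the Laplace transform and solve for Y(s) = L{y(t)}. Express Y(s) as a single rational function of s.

Y(s) = (-4*s^3 + 2)/(s^4 - 6*s^3)

Take the Laplace transform of both sides.
The derivative rules (L{y'} = sY - y(0) = sY - (-4)) turn the left side into (s - 6)Y - (-4).
The right side is L{t^2} = 2/s^3.
So (s - 6)Y = 2/s^3 + (-4).
Solve for Y(s) and write it as one ratio of polynomials.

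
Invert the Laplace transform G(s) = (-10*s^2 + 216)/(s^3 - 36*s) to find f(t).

f(t) = -2*exp(6*t) - 6 - 2*exp(-6*t)

Factor the denominator: s^3 - 36*s = s*(s - 6)*(s + 6).
Partial fraction decomposition gives [-2/(s - 6)] + [-2/(s + 6)] + [-6/s].
Invert each term: -2/(s - 6) ↔ -2e^(6t); -2/(s + 6) ↔ -2e^(-6t); -6/(s - 0) ↔ -6e^(0t).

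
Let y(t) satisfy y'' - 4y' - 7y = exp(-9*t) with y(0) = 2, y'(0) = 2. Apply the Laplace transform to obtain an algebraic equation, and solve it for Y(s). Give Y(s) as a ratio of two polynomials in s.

Apply the Laplace transform to the equation.
The derivative rules (L{y''} = s^2 Y - s·y(0) - y'(0) and L{y'} = sY - y(0), with y(0) = 2, y'(0) = 2) turn the left side into (s^2 - 4*s - 7)Y - (2*s - 6).
The right side is L{exp(-9*t)} = 1/(s + 9).
So (s^2 - 4*s - 7)Y = 1/(s + 9) + (2*s - 6).
Divide through and combine into a single rational function.

Y(s) = (2*s^2 + 12*s - 53)/(s^3 + 5*s^2 - 43*s - 63)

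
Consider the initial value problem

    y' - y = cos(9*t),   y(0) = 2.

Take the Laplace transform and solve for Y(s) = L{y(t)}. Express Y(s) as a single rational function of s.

Take the Laplace transform of both sides.
Using L{y'} = sY - y(0) = sY - 2, the left side becomes (s - 1)Y - (2).
The right side is L{cos(9*t)} = s/(s^2 + 81).
So (s - 1)Y = s/(s^2 + 81) + (2).
Divide through and combine into a single rational function.

Y(s) = (2*s^2 + s + 162)/(s^3 - s^2 + 81*s - 81)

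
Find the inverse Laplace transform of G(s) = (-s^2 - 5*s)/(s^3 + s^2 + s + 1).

-2*sin(t) - 3*cos(t) + 2*exp(-t)

Factor the denominator: s^3 + s^2 + s + 1 = (s + 1)*(s^2 + 1).
Partial fraction decomposition gives [2/(s + 1)] + [-3*s/(s^2 + 1)] + [-2/(s^2 + 1)].
Invert each term: 2/(s + 1) ↔ 2e^(-t); -3·s/(s^2 + 1) ↔ -3cos(t); -2·1/(s^2 + 1) ↔ -2sin(t).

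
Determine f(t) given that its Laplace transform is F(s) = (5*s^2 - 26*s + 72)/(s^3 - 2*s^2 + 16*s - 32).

Factor the denominator: s^3 - 2*s^2 + 16*s - 32 = (s - 2)*(s^2 + 16).
Partial fraction decomposition gives [2/(s - 2)] + [3*s/(s^2 + 16)] + [-20/(s^2 + 16)].
Invert each term: 2/(s - 2) ↔ 2e^(2t); 3·s/(s^2 + 16) ↔ 3cos(4t); -5·4/(s^2 + 16) ↔ -5sin(4t).

f(t) = 2*exp(2*t) - 5*sin(4*t) + 3*cos(4*t)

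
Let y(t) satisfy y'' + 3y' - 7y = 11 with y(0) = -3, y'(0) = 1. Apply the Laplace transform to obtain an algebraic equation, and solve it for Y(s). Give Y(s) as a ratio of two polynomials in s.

Take the Laplace transform of both sides.
Using L{y''} = s^2 Y - s·y(0) - y'(0) and L{y'} = sY - y(0), with y(0) = -3, y'(0) = 1, the left side becomes (s^2 + 3*s - 7)Y - (-3*s - 8).
The right side is L{11} = 11/s.
So (s^2 + 3*s - 7)Y = 11/s + (-3*s - 8).
Divide through and combine into a single rational function.

Y(s) = (-3*s^2 - 8*s + 11)/(s^3 + 3*s^2 - 7*s)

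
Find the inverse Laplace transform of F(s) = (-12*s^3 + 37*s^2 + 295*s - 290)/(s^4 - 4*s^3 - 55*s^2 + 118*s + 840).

Factor the denominator: s^4 - 4*s^3 - 55*s^2 + 118*s + 840 = (s - 7)*(s - 6)*(s + 4)*(s + 5).
Partial fraction decomposition gives [-5/(s + 5)] + [-1/(s + 4)] + [-2/(s - 6)] + [-4/(s - 7)].
Invert each term: -5/(s + 5) ↔ -5e^(-5t); -1/(s + 4) ↔ -e^(-4t); -2/(s - 6) ↔ -2e^(6t); -4/(s - 7) ↔ -4e^(7t).

-4*exp(7*t) - 2*exp(6*t) - exp(-4*t) - 5*exp(-5*t)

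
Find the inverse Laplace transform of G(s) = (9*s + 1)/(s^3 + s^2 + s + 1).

5*sin(t) + 4*cos(t) - 4*exp(-t)

Factor the denominator: s^3 + s^2 + s + 1 = (s + 1)*(s^2 + 1).
Partial fraction decomposition gives [-4/(s + 1)] + [4*s/(s^2 + 1)] + [5/(s^2 + 1)].
Invert each term: -4/(s + 1) ↔ -4e^(-t); 4·s/(s^2 + 1) ↔ 4cos(t); 5·1/(s^2 + 1) ↔ 5sin(t).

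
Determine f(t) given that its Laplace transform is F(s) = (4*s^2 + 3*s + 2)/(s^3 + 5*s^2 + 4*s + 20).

f(t) = -sin(2*t) + cos(2*t) + 3*exp(-5*t)

Factor the denominator: s^3 + 5*s^2 + 4*s + 20 = (s + 5)*(s^2 + 4).
Partial fraction decomposition gives [3/(s + 5)] + [s/(s^2 + 4)] + [-2/(s^2 + 4)].
Invert each term: 3/(s + 5) ↔ 3e^(-5t); 1·s/(s^2 + 4) ↔ cos(2t); -1·2/(s^2 + 4) ↔ -sin(2t).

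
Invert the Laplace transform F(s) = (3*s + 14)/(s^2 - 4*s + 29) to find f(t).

Complete the square in the denominator: s^2 - 4*s + 29 = (s - 2)^2 + 5^2.
Split the numerator to match: 3*s + 14 = 3·(s - 2) + 4·5.
Invert each term: 3·(s - 2)/((s - 2)^2 + 25) ↔ 3e^(2t)cos(5t); 4·5/((s - 2)^2 + 25) ↔ 4e^(2t)sin(5t).

f(t) = 4*exp(2*t)*sin(5*t) + 3*exp(2*t)*cos(5*t)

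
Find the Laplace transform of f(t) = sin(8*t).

8/(s^2 + 64)

L{sin(8t)} = 8/(s^2 + 64).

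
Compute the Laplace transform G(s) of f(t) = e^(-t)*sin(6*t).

G(s) = 6/((s + 1)^2 + 36)

L{sin(6t)} = 6/(s^2 + 36).
By the first shifting theorem, multiplying by e^(-t) replaces s with s + 1.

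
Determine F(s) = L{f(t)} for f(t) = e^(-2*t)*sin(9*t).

L{sin(9t)} = 9/(s^2 + 81).
By the first shifting theorem, multiplying by e^(-2t) replaces s with s + 2.

F(s) = 9/((s + 2)^2 + 81)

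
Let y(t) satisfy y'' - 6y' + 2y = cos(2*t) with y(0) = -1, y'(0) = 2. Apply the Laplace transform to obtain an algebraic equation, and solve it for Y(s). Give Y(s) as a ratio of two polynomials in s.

Y(s) = (-s^3 + 8*s^2 - 3*s + 32)/(s^4 - 6*s^3 + 6*s^2 - 24*s + 8)

Apply the Laplace transform to the equation.
The derivative rules (L{y''} = s^2 Y - s·y(0) - y'(0) and L{y'} = sY - y(0), with y(0) = -1, y'(0) = 2) turn the left side into (s^2 - 6*s + 2)Y - (-s + 8).
The right side is L{cos(2*t)} = s/(s^2 + 4).
So (s^2 - 6*s + 2)Y = s/(s^2 + 4) + (-s + 8).
Solve for Y(s) and write it as one ratio of polynomials.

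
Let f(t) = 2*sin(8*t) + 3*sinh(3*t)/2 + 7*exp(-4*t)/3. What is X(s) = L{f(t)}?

X(s) = 16/(s^2 + 64) + 9/(2*(s^2 - 9)) + 7/(3*(s + 4))

The transform is linear, so treat each term independently.
(2)·[L{sin(8t)} = 8/(s^2 + 64)]; (7/3)·[L{e^(-4t)} = 1/(s + 4)]; (3/2)·[L{sinh(3t)} = 3/(s^2 - 9)].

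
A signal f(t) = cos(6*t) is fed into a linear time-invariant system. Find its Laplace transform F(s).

F(s) = s/(s^2 + 36)

L{cos(6t)} = s/(s^2 + 36).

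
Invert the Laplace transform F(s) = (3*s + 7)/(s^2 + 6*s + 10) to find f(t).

f(t) = -2*exp(-3*t)*sin(t) + 3*exp(-3*t)*cos(t)

Complete the square in the denominator: s^2 + 6*s + 10 = (s + 3)^2 + 1^2.
Split the numerator to match: 3*s + 7 = 3·(s + 3) - 2·1.
Invert each term: 3·(s + 3)/((s + 3)^2 + 1) ↔ 3e^(-3t)cos(t); -2·1/((s + 3)^2 + 1) ↔ -2e^(-3t)sin(t).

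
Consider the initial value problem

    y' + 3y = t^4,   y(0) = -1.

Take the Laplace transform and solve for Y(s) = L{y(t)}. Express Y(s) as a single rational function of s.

Y(s) = (-s^5 + 24)/(s^6 + 3*s^5)

Take the Laplace transform of both sides.
With L{y'} = sY - y(0) = sY - (-1): the LHS transforms to (s + 3)Y - (-1).
The right side is L{t^4} = 24/s^5.
So (s + 3)Y = 24/s^5 + (-1).
Isolate Y and clear denominators.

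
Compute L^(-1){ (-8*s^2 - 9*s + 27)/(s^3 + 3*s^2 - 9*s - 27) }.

Factor the denominator: s^3 + 3*s^2 - 9*s - 27 = (s - 3)*(s + 3)^2.
Partial fraction decomposition gives [-6/(s + 3)] + [3/(s + 3)^2] + [-2/(s - 3)].
Invert each term: -6/(s + 3) ↔ -6e^(-3t); 3/(s + 3)^2 ↔ 3t·e^(-3t); -2/(s - 3) ↔ -2e^(3t).

3*t*exp(-3*t) - 2*exp(3*t) - 6*exp(-3*t)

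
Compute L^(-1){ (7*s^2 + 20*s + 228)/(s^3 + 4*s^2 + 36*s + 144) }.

Factor the denominator: s^3 + 4*s^2 + 36*s + 144 = (s + 4)*(s^2 + 36).
Partial fraction decomposition gives [5/(s + 4)] + [2*s/(s^2 + 36)] + [12/(s^2 + 36)].
Invert each term: 5/(s + 4) ↔ 5e^(-4t); 2·s/(s^2 + 36) ↔ 2cos(6t); 2·6/(s^2 + 36) ↔ 2sin(6t).

2*sin(6*t) + 2*cos(6*t) + 5*exp(-4*t)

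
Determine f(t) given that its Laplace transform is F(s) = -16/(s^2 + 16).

Since L{sin(4t)} = 4/(s^2 + 16), the inverse is sin(4*t), scaled by -4.

f(t) = -4*sin(4*t)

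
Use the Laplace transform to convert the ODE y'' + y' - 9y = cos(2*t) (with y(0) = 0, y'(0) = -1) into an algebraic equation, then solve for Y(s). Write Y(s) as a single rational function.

Take the Laplace transform of both sides.
The derivative rules (L{y''} = s^2 Y - s·y(0) - y'(0) and L{y'} = sY - y(0), with y(0) = 0, y'(0) = -1) turn the left side into (s^2 + s - 9)Y - (-1).
The right side is L{cos(2*t)} = s/(s^2 + 4).
So (s^2 + s - 9)Y = s/(s^2 + 4) + (-1).
Isolate Y and clear denominators.

Y(s) = (-s^2 + s - 4)/(s^4 + s^3 - 5*s^2 + 4*s - 36)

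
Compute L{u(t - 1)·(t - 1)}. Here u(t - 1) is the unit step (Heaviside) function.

By the second shifting theorem, L{u(t - c)·g(t - c)} = e^(-cs)·G(s) with c = 1 and G(s) = L{g(t)}.
L{t} = 1!/s^2 = 1/s^2.

exp(-s)/s^2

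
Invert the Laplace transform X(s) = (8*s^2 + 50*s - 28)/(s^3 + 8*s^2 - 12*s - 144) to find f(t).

f(t) = 4*t*exp(-6*t) + 3*exp(4*t) + 5*exp(-6*t)

Factor the denominator: s^3 + 8*s^2 - 12*s - 144 = (s - 4)*(s + 6)^2.
Partial fraction decomposition gives [5/(s + 6)] + [4/(s + 6)^2] + [3/(s - 4)].
Invert each term: 5/(s + 6) ↔ 5e^(-6t); 4/(s + 6)^2 ↔ 4t·e^(-6t); 3/(s - 4) ↔ 3e^(4t).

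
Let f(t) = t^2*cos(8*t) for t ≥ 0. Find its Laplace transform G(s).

L{cos(8t)} = s/(s^2 + 64).
Then apply L{t^2·g(t)} = (-1)^2 d^2/ds^2[H(s)] with H(s) = s/(s^2 + 64):
differentiating 2 times and applying the sign gives 2*s*(s^2 - 192)/(s^2 + 64)^3.

G(s) = 2*s*(s^2 - 192)/(s^2 + 64)^3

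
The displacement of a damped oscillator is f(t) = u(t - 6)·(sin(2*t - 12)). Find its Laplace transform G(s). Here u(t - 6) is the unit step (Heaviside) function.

G(s) = 2*exp(-6*s)/(s^2 + 4)

By the second shifting theorem, L{u(t - c)·g(t - c)} = e^(-cs)·H(s) with c = 6 and H(s) = L{g(t)}.
L{sin(2t)} = 2/(s^2 + 4).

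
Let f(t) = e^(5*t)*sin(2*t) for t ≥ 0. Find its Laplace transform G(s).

L{sin(2t)} = 2/(s^2 + 4).
By the first shifting theorem, multiplying by e^(5t) replaces s with s - 5.

G(s) = 2/((s - 5)^2 + 4)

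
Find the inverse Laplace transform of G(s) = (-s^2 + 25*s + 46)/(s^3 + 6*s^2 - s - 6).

5*exp(t) - 2*exp(-t) - 4*exp(-6*t)

Factor the denominator: s^3 + 6*s^2 - s - 6 = (s - 1)*(s + 1)*(s + 6).
Partial fraction decomposition gives [-2/(s + 1)] + [-4/(s + 6)] + [5/(s - 1)].
Invert each term: -2/(s + 1) ↔ -2e^(-t); -4/(s + 6) ↔ -4e^(-6t); 5/(s - 1) ↔ 5e^(t).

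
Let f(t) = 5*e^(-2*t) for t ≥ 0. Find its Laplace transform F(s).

F(s) = 5/(s + 2)

L{5} = 5/s.
By the first shifting theorem, multiplying by e^(-2t) replaces s with s + 2.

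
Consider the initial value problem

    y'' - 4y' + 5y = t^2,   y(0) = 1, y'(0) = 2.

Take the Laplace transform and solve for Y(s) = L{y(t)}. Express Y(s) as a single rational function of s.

Y(s) = (s^4 - 2*s^3 + 2)/(s^5 - 4*s^4 + 5*s^3)

Apply the Laplace transform to the equation.
With L{y''} = s^2 Y - s·y(0) - y'(0) and L{y'} = sY - y(0), with y(0) = 1, y'(0) = 2: the LHS transforms to (s^2 - 4*s + 5)Y - (s - 2).
The right side is L{t^2} = 2/s^3.
So (s^2 - 4*s + 5)Y = 2/s^3 + (s - 2).
Solve for Y(s) and write it as one ratio of polynomials.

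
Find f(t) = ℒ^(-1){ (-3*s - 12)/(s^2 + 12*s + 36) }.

Factor the denominator: s^2 + 12*s + 36 = (s + 6)^2.
Partial fraction decomposition gives [-3/(s + 6)] + [6/(s + 6)^2].
Invert each term: -3/(s + 6) ↔ -3e^(-6t); 6/(s + 6)^2 ↔ 6t·e^(-6t).

f(t) = 6*t*exp(-6*t) - 3*exp(-6*t)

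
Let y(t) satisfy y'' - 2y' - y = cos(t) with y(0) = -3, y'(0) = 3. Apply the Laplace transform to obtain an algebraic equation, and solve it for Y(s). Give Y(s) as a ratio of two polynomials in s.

Laplace-transform each side.
With L{y''} = s^2 Y - s·y(0) - y'(0) and L{y'} = sY - y(0), with y(0) = -3, y'(0) = 3: the LHS transforms to (s^2 - 2*s - 1)Y - (-3*s + 9).
The right side is L{cos(t)} = s/(s^2 + 1).
So (s^2 - 2*s - 1)Y = s/(s^2 + 1) + (-3*s + 9).
Divide through and combine into a single rational function.

Y(s) = (-3*s^3 + 9*s^2 - 2*s + 9)/(s^4 - 2*s^3 - 2*s - 1)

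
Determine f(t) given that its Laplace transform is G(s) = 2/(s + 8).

Since L{e^(-8t)} = 1/(s + 8), the inverse is e^(-8*t), scaled by 2.

f(t) = 2*exp(-8*t)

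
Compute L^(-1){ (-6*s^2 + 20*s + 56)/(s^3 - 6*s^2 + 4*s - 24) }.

Factor the denominator: s^3 - 6*s^2 + 4*s - 24 = (s - 6)*(s^2 + 4).
Partial fraction decomposition gives [-1/(s - 6)] + [-5*s/(s^2 + 4)] + [-10/(s^2 + 4)].
Invert each term: -1/(s - 6) ↔ -e^(6t); -5·s/(s^2 + 4) ↔ -5cos(2t); -5·2/(s^2 + 4) ↔ -5sin(2t).

-exp(6*t) - 5*sin(2*t) - 5*cos(2*t)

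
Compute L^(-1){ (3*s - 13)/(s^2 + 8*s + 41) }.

-5*exp(-4*t)*sin(5*t) + 3*exp(-4*t)*cos(5*t)

Complete the square in the denominator: s^2 + 8*s + 41 = (s + 4)^2 + 5^2.
Split the numerator to match: 3*s - 13 = 3·(s + 4) - 5·5.
Invert each term: 3·(s + 4)/((s + 4)^2 + 25) ↔ 3e^(-4t)cos(5t); -5·5/((s + 4)^2 + 25) ↔ -5e^(-4t)sin(5t).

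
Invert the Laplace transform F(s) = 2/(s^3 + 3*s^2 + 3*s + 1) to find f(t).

f(t) = t^2*exp(-t)

Rewrite the denominator: s^3 + 3*s^2 + 3*s + 1 = (s + 1)^3.
The form in (s + 1) signals a first-shifting-theorem factor e^(-t).
Since L{t^2} = 2!/s^3 = 2/s^3, the inverse is t^2*e^(-t).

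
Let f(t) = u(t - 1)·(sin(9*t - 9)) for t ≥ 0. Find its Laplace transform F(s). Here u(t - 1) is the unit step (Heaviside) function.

F(s) = 9*exp(-s)/(s^2 + 81)

By the second shifting theorem, L{u(t - c)·g(t - c)} = e^(-cs)·G(s) with c = 1 and G(s) = L{g(t)}.
L{sin(9t)} = 9/(s^2 + 81).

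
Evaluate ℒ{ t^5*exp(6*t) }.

L{t^5} = 5!/s^6 = 120/s^6.
By the first shifting theorem, multiplying by e^(6t) replaces s with s - 6.

120/(s - 6)^6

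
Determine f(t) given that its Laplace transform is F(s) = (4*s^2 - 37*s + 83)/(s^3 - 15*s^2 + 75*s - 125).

f(t) = -t^2*exp(5*t) + 3*t*exp(5*t) + 4*exp(5*t)

Factor the denominator: s^3 - 15*s^2 + 75*s - 125 = (s - 5)^3.
Partial fraction decomposition gives [4/(s - 5)] + [3/(s - 5)^2] + [-2/(s - 5)^3].
Invert each term: 4/(s - 5) ↔ 4e^(5t); 3/(s - 5)^2 ↔ 3t·e^(5t); -2/(s - 5)^3 ↔ (-1)t^2·e^(5t).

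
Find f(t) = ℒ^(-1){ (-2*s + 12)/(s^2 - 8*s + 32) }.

f(t) = exp(4*t)*sin(4*t) - 2*exp(4*t)*cos(4*t)

Complete the square in the denominator: s^2 - 8*s + 32 = (s - 4)^2 + 4^2.
Split the numerator to match: -2*s + 12 = -2·(s - 4) + 1·4.
Invert each term: -2·(s - 4)/((s - 4)^2 + 16) ↔ -2e^(4t)cos(4t); 1·4/((s - 4)^2 + 16) ↔ e^(4t)sin(4t).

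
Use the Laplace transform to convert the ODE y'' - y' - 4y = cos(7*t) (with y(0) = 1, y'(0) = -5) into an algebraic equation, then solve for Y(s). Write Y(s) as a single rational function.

Y(s) = (s^3 - 6*s^2 + 50*s - 294)/(s^4 - s^3 + 45*s^2 - 49*s - 196)

Take the Laplace transform of both sides.
Using L{y''} = s^2 Y - s·y(0) - y'(0) and L{y'} = sY - y(0), with y(0) = 1, y'(0) = -5, the left side becomes (s^2 - s - 4)Y - (s - 6).
The right side is L{cos(7*t)} = s/(s^2 + 49).
So (s^2 - s - 4)Y = s/(s^2 + 49) + (s - 6).
Solve for Y(s) and write it as one ratio of polynomials.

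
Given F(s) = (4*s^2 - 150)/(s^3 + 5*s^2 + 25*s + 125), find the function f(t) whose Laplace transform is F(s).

Factor the denominator: s^3 + 5*s^2 + 25*s + 125 = (s + 5)*(s^2 + 25).
Partial fraction decomposition gives [-1/(s + 5)] + [5*s/(s^2 + 25)] + [-25/(s^2 + 25)].
Invert each term: -1/(s + 5) ↔ -e^(-5t); 5·s/(s^2 + 25) ↔ 5cos(5t); -5·5/(s^2 + 25) ↔ -5sin(5t).

f(t) = -5*sin(5*t) + 5*cos(5*t) - exp(-5*t)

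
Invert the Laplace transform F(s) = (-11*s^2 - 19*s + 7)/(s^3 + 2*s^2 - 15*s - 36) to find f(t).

f(t) = 5*t*exp(-3*t) - 5*exp(4*t) - 6*exp(-3*t)

Factor the denominator: s^3 + 2*s^2 - 15*s - 36 = (s - 4)*(s + 3)^2.
Partial fraction decomposition gives [-6/(s + 3)] + [5/(s + 3)^2] + [-5/(s - 4)].
Invert each term: -6/(s + 3) ↔ -6e^(-3t); 5/(s + 3)^2 ↔ 5t·e^(-3t); -5/(s - 4) ↔ -5e^(4t).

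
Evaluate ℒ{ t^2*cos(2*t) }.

2*s*(s^2 - 12)/(s^2 + 4)^3

L{cos(2t)} = s/(s^2 + 4).
Then apply L{t^2·g(t)} = (-1)^2 d^2/ds^2[G(s)] with G(s) = s/(s^2 + 4):
differentiating 2 times and applying the sign gives 2*s*(s^2 - 12)/(s^2 + 4)^3.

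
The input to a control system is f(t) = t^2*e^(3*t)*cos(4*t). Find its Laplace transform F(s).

F(s) = 2*(s - 3)*(s^2 - 6*s - 39)/(s^2 - 6*s + 25)^3

L{cos(4t)} = s/(s^2 + 16).
Multiplying by e^(3t) shifts s → s - 3, so L{e^(3*t)*cos(4*t)} = (s - 3)/((s - 3)^2 + 16).
Then apply L{t^2·g(t)} = (-1)^2 d^2/ds^2[G(s)] with G(s) = (s - 3)/((s - 3)^2 + 16):
differentiating 2 times and applying the sign gives 2*(s - 3)*(s^2 - 6*s - 39)/(s^2 - 6*s + 25)^3.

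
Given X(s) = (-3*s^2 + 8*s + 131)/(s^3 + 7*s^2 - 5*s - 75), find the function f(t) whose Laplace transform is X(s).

f(t) = -2*t*exp(-5*t) + 2*exp(3*t) - 5*exp(-5*t)

Factor the denominator: s^3 + 7*s^2 - 5*s - 75 = (s - 3)*(s + 5)^2.
Partial fraction decomposition gives [-5/(s + 5)] + [-2/(s + 5)^2] + [2/(s - 3)].
Invert each term: -5/(s + 5) ↔ -5e^(-5t); -2/(s + 5)^2 ↔ -2t·e^(-5t); 2/(s - 3) ↔ 2e^(3t).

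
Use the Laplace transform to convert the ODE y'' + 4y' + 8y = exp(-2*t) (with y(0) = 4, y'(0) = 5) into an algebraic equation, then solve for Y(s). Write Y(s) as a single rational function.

Transform both sides with L{·}.
Using L{y''} = s^2 Y - s·y(0) - y'(0) and L{y'} = sY - y(0), with y(0) = 4, y'(0) = 5, the left side becomes (s^2 + 4*s + 8)Y - (4*s + 21).
The right side is L{exp(-2*t)} = 1/(s + 2).
So (s^2 + 4*s + 8)Y = 1/(s + 2) + (4*s + 21).
Isolate Y and clear denominators.

Y(s) = (4*s^2 + 29*s + 43)/(s^3 + 6*s^2 + 16*s + 16)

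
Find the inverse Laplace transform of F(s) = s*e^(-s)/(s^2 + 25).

The factor e^(-s) signals a time shift by c = 1 (second shifting theorem).
L{cos(5t)} = s/(s^2 + 25), so L^-1{s/(s^2 + 25)} = cos(5*t).
Hence the inverse is u(t - 1) times that function evaluated at t - 1.

Heaviside(t - 1)*(cos(5*t - 5))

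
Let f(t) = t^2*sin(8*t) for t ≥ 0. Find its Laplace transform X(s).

X(s) = 16*(3*s^2 - 64)/(s^2 + 64)^3

L{sin(8t)} = 8/(s^2 + 64).
Then apply L{t^2·g(t)} = (-1)^2 d^2/ds^2[G(s)] with G(s) = 8/(s^2 + 64):
differentiating 2 times and applying the sign gives 16*(3*s^2 - 64)/(s^2 + 64)^3.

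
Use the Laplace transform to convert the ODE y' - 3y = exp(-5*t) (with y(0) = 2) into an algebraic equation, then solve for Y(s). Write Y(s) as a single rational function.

Apply the Laplace transform to the equation.
The derivative rules (L{y'} = sY - y(0) = sY - 2) turn the left side into (s - 3)Y - (2).
The right side is L{exp(-5*t)} = 1/(s + 5).
So (s - 3)Y = 1/(s + 5) + (2).
Solve for Y(s) and write it as one ratio of polynomials.

Y(s) = (2*s + 11)/(s^2 + 2*s - 15)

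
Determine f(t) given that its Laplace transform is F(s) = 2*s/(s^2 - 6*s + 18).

f(t) = 2*exp(3*t)*sin(3*t) + 2*exp(3*t)*cos(3*t)

Complete the square in the denominator: s^2 - 6*s + 18 = (s - 3)^2 + 3^2.
Split the numerator to match: 2*s = 2·(s - 3) + 2·3.
Invert each term: 2·(s - 3)/((s - 3)^2 + 9) ↔ 2e^(3t)cos(3t); 2·3/((s - 3)^2 + 9) ↔ 2e^(3t)sin(3t).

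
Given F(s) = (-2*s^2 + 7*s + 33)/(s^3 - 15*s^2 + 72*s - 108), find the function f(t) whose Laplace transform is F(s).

f(t) = t*exp(6*t) - 6*exp(6*t) + 4*exp(3*t)

Factor the denominator: s^3 - 15*s^2 + 72*s - 108 = (s - 6)^2*(s - 3).
Partial fraction decomposition gives [-6/(s - 6)] + [(s - 6)^(-2)] + [4/(s - 3)].
Invert each term: -6/(s - 6) ↔ -6e^(6t); 1/(s - 6)^2 ↔ t·e^(6t); 4/(s - 3) ↔ 4e^(3t).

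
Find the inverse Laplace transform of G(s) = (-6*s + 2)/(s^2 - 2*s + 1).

Factor the denominator: s^2 - 2*s + 1 = (s - 1)^2.
Partial fraction decomposition gives [-6/(s - 1)] + [-4/(s - 1)^2].
Invert each term: -6/(s - 1) ↔ -6e^(t); -4/(s - 1)^2 ↔ -4t·e^(t).

-4*t*exp(t) - 6*exp(t)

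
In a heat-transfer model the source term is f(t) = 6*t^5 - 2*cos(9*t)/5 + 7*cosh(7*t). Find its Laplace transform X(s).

X(s) = -2*s/(5*(s^2 + 81)) + 7*s/(s^2 - 49) + 720/s^6

Apply the Laplace transform termwise.
(7)·[L{cosh(7t)} = s/(s^2 - 49)]; (6)·[L{t^5} = 5!/s^6 = 120/s^6]; (-2/5)·[L{cos(9t)} = s/(s^2 + 81)].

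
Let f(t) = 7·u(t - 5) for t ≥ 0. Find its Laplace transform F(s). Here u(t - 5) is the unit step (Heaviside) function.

F(s) = 7*exp(-5*s)/s

By the second shifting theorem, L{u(t - c)·g(t - c)} = e^(-cs)·G(s) with c = 5 and G(s) = L{g(t)}.
L{7} = 7/s.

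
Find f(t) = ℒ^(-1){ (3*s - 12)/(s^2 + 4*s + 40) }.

Complete the square in the denominator: s^2 + 4*s + 40 = (s + 2)^2 + 6^2.
Split the numerator to match: 3*s - 12 = 3·(s + 2) - 3·6.
Invert each term: 3·(s + 2)/((s + 2)^2 + 36) ↔ 3e^(-2t)cos(6t); -3·6/((s + 2)^2 + 36) ↔ -3e^(-2t)sin(6t).

f(t) = -3*exp(-2*t)*sin(6*t) + 3*exp(-2*t)*cos(6*t)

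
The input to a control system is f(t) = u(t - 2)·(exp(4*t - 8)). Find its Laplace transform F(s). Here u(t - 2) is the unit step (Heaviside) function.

F(s) = exp(-2*s)/(s - 4)

By the second shifting theorem, L{u(t - c)·g(t - c)} = e^(-cs)·G(s) with c = 2 and G(s) = L{g(t)}.
L{e^(4t)} = 1/(s - 4).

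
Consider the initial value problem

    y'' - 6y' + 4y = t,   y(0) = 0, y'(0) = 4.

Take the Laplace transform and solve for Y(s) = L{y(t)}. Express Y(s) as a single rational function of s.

Y(s) = (4*s^2 + 1)/(s^4 - 6*s^3 + 4*s^2)

Laplace-transform each side.
Using L{y''} = s^2 Y - s·y(0) - y'(0) and L{y'} = sY - y(0), with y(0) = 0, y'(0) = 4, the left side becomes (s^2 - 6*s + 4)Y - (4).
The right side is L{t} = s^(-2).
So (s^2 - 6*s + 4)Y = s^(-2) + (4).
Divide through and combine into a single rational function.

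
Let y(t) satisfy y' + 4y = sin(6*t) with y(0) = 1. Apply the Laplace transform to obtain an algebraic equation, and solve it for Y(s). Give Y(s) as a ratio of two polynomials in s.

Y(s) = (s^2 + 42)/(s^3 + 4*s^2 + 36*s + 144)

Laplace-transform each side.
Using L{y'} = sY - y(0) = sY - 1, the left side becomes (s + 4)Y - (1).
The right side is L{sin(6*t)} = 6/(s^2 + 36).
So (s + 4)Y = 6/(s^2 + 36) + (1).
Divide through and combine into a single rational function.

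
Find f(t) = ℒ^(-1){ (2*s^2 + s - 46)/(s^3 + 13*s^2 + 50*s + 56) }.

Factor the denominator: s^3 + 13*s^2 + 50*s + 56 = (s + 2)*(s + 4)*(s + 7).
Partial fraction decomposition gives [3/(s + 4)] + [-4/(s + 2)] + [3/(s + 7)].
Invert each term: 3/(s + 4) ↔ 3e^(-4t); -4/(s + 2) ↔ -4e^(-2t); 3/(s + 7) ↔ 3e^(-7t).

f(t) = -4*exp(-2*t) + 3*exp(-4*t) + 3*exp(-7*t)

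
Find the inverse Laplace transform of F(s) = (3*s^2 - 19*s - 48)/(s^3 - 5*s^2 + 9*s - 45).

-2*exp(5*t) + 2*sin(3*t) + 5*cos(3*t)

Factor the denominator: s^3 - 5*s^2 + 9*s - 45 = (s - 5)*(s^2 + 9).
Partial fraction decomposition gives [-2/(s - 5)] + [5*s/(s^2 + 9)] + [6/(s^2 + 9)].
Invert each term: -2/(s - 5) ↔ -2e^(5t); 5·s/(s^2 + 9) ↔ 5cos(3t); 2·3/(s^2 + 9) ↔ 2sin(3t).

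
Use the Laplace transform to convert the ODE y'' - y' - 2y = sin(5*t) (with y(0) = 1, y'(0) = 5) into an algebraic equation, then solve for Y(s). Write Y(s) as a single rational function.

Y(s) = (s^3 + 4*s^2 + 25*s + 105)/(s^4 - s^3 + 23*s^2 - 25*s - 50)

Laplace-transform each side.
Using L{y''} = s^2 Y - s·y(0) - y'(0) and L{y'} = sY - y(0), with y(0) = 1, y'(0) = 5, the left side becomes (s^2 - s - 2)Y - (s + 4).
The right side is L{sin(5*t)} = 5/(s^2 + 25).
So (s^2 - s - 2)Y = 5/(s^2 + 25) + (s + 4).
Divide through and combine into a single rational function.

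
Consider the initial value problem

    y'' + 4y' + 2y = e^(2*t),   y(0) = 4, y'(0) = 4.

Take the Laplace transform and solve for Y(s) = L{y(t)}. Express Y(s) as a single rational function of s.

Take the Laplace transform of both sides.
Using L{y''} = s^2 Y - s·y(0) - y'(0) and L{y'} = sY - y(0), with y(0) = 4, y'(0) = 4, the left side becomes (s^2 + 4*s + 2)Y - (4*s + 20).
The right side is L{e^(2*t)} = 1/(s - 2).
So (s^2 + 4*s + 2)Y = 1/(s - 2) + (4*s + 20).
Isolate Y and clear denominators.

Y(s) = (4*s^2 + 12*s - 39)/(s^3 + 2*s^2 - 6*s - 4)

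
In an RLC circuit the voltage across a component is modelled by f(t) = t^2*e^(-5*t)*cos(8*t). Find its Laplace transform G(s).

G(s) = 2*(s + 5)*(s^2 + 10*s - 167)/(s^2 + 10*s + 89)^3

L{cos(8t)} = s/(s^2 + 64).
Multiplying by e^(-5t) shifts s → s + 5, so L{e^(-5*t)*cos(8*t)} = (s + 5)/((s + 5)^2 + 64).
Then apply L{t^2·g(t)} = (-1)^2 d^2/ds^2[H(s)] with H(s) = (s + 5)/((s + 5)^2 + 64):
differentiating 2 times and applying the sign gives 2*(s + 5)*(s^2 + 10*s - 167)/(s^2 + 10*s + 89)^3.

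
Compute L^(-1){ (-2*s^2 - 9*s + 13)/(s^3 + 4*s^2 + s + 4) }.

3*sin(t) - 3*cos(t) + exp(-4*t)

Factor the denominator: s^3 + 4*s^2 + s + 4 = (s + 4)*(s^2 + 1).
Partial fraction decomposition gives [1/(s + 4)] + [-3*s/(s^2 + 1)] + [3/(s^2 + 1)].
Invert each term: 1/(s + 4) ↔ e^(-4t); -3·s/(s^2 + 1) ↔ -3cos(t); 3·1/(s^2 + 1) ↔ 3sin(t).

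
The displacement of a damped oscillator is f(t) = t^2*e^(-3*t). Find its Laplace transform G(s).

L{e^(-3t)} = 1/(s + 3).
Then apply L{t^2·g(t)} = (-1)^2 d^2/ds^2[H(s)] with H(s) = 1/(s + 3):
differentiating 2 times and applying the sign gives 2/(s + 3)^3.

G(s) = 2/(s + 3)^3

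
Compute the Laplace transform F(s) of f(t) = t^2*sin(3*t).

F(s) = 18*(s^2 - 3)/(s^2 + 9)^3

L{sin(3t)} = 3/(s^2 + 9).
Then apply L{t^2·g(t)} = (-1)^2 d^2/ds^2[G(s)] with G(s) = 3/(s^2 + 9):
differentiating 2 times and applying the sign gives 18*(s^2 - 3)/(s^2 + 9)^3.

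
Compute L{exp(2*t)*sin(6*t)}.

L{sin(6t)} = 6/(s^2 + 36).
By the first shifting theorem, multiplying by e^(2t) replaces s with s - 2.

6/((s - 2)^2 + 36)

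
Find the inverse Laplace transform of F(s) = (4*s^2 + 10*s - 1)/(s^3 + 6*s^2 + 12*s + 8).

Factor the denominator: s^3 + 6*s^2 + 12*s + 8 = (s + 2)^3.
Partial fraction decomposition gives [4/(s + 2)] + [-6/(s + 2)^2] + [-5/(s + 2)^3].
Invert each term: 4/(s + 2) ↔ 4e^(-2t); -6/(s + 2)^2 ↔ -6t·e^(-2t); -5/(s + 2)^3 ↔ (-5/2)t^2·e^(-2t).

-5*t^2*exp(-2*t)/2 - 6*t*exp(-2*t) + 4*exp(-2*t)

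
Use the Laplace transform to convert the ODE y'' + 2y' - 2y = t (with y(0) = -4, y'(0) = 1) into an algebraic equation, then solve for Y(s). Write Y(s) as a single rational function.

Y(s) = (-4*s^3 - 7*s^2 + 1)/(s^4 + 2*s^3 - 2*s^2)

Apply the Laplace transform to the equation.
Using L{y''} = s^2 Y - s·y(0) - y'(0) and L{y'} = sY - y(0), with y(0) = -4, y'(0) = 1, the left side becomes (s^2 + 2*s - 2)Y - (-4*s - 7).
The right side is L{t} = s^(-2).
So (s^2 + 2*s - 2)Y = s^(-2) + (-4*s - 7).
Solve for Y(s) and write it as one ratio of polynomials.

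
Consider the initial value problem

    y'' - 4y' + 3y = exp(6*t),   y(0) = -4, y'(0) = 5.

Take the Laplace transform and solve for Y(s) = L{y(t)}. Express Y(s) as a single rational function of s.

Y(s) = (-4*s^2 + 45*s - 125)/(s^3 - 10*s^2 + 27*s - 18)

Laplace-transform each side.
The derivative rules (L{y''} = s^2 Y - s·y(0) - y'(0) and L{y'} = sY - y(0), with y(0) = -4, y'(0) = 5) turn the left side into (s^2 - 4*s + 3)Y - (-4*s + 21).
The right side is L{exp(6*t)} = 1/(s - 6).
So (s^2 - 4*s + 3)Y = 1/(s - 6) + (-4*s + 21).
Divide through and combine into a single rational function.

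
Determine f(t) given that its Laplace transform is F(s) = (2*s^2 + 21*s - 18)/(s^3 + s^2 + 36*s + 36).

Factor the denominator: s^3 + s^2 + 36*s + 36 = (s + 1)*(s^2 + 36).
Partial fraction decomposition gives [-1/(s + 1)] + [3*s/(s^2 + 36)] + [18/(s^2 + 36)].
Invert each term: -1/(s + 1) ↔ -e^(-t); 3·s/(s^2 + 36) ↔ 3cos(6t); 3·6/(s^2 + 36) ↔ 3sin(6t).

f(t) = 3*sin(6*t) + 3*cos(6*t) - exp(-t)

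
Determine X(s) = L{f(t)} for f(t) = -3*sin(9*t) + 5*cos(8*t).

X(s) = 5*s/(s^2 + 64) - 27/(s^2 + 81)

By linearity of the Laplace transform, transform each term separately.
(-3)·[L{sin(9t)} = 9/(s^2 + 81)]; (5)·[L{cos(8t)} = s/(s^2 + 64)].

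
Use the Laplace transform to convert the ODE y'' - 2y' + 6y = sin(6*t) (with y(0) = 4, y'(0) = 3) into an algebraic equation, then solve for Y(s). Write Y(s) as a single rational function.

Y(s) = (4*s^3 - 5*s^2 + 144*s - 174)/(s^4 - 2*s^3 + 42*s^2 - 72*s + 216)

Laplace-transform each side.
Using L{y''} = s^2 Y - s·y(0) - y'(0) and L{y'} = sY - y(0), with y(0) = 4, y'(0) = 3, the left side becomes (s^2 - 2*s + 6)Y - (4*s - 5).
The right side is L{sin(6*t)} = 6/(s^2 + 36).
So (s^2 - 2*s + 6)Y = 6/(s^2 + 36) + (4*s - 5).
Isolate Y and clear denominators.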